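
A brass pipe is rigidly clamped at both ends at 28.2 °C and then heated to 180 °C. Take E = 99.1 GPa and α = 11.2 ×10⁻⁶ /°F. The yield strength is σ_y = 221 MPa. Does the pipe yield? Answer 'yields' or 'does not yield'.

α = 11.2×10⁻⁶/°F × 9/5 = 20.2×10⁻⁶/K.
ΔT = 151.8 K. Constrained thermal stress σ = E·α·ΔT = 99.10×10³ MPa × 20.2×10⁻⁶ × 151.8 = 303 MPa (compressive).
Compare to σ_y = 221 MPa: σ ≥ σ_y, so it yields.

yields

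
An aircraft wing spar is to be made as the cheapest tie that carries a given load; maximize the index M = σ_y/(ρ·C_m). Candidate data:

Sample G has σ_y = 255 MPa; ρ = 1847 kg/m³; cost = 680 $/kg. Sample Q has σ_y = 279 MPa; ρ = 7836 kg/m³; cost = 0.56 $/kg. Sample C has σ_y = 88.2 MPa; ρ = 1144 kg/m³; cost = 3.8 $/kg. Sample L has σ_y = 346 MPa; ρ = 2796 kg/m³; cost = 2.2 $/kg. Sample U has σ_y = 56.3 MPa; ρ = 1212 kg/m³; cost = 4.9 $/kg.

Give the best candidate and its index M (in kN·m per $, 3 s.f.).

sample Q, M = 63.6 kN·m per $

Computing M directly (units already consistent):
  sample Q: M = 63.6 kN·m per $
  sample L: M = 56.2 kN·m per $
  sample C: M = 20.3 kN·m per $
  sample U: M = 9.48 kN·m per $
  sample G: M = 0.203 kN·m per $
Sample Q has the largest M.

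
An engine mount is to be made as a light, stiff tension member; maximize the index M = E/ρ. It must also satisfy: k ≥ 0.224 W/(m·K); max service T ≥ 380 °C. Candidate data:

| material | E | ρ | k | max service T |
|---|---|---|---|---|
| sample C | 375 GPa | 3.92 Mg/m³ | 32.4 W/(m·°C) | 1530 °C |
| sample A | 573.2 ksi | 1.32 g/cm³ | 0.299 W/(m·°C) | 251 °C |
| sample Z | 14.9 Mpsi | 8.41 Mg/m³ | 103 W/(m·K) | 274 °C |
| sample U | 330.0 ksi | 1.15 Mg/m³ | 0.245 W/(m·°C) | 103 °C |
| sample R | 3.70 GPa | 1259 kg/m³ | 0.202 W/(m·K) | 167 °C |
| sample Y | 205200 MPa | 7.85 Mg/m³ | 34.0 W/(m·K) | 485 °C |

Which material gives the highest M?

sample C

Screen on constraints: k ≥ 0.224 W/(m·K); max service T ≥ 380 °C. Survivors: sample C, sample Y.
Putting every candidate on a common basis:
  sample C: E = 375.0 GPa, ρ = 3920 kg/m³
  sample Y: E = 205.2 GPa, ρ = 7850 kg/m³
  sample C: M = 95.7 MN·m/kg
  sample Y: M = 26.1 MN·m/kg
The maximum is for sample C.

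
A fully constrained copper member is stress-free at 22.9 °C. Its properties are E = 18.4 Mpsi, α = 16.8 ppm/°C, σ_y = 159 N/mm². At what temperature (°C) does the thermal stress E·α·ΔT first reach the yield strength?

97.5 °C

E = 18.4 Mpsi = 126.9 GPa.
σ_y = 159 N/mm² = 159.0 MPa.
E·α·ΔT = 159.0 MPa ⇒ ΔT = 159.0 / (126.9×10³ × 16.8×10⁻⁶) = 74.60 K.
T = 22.9 + 74.60 = 97.50 °C.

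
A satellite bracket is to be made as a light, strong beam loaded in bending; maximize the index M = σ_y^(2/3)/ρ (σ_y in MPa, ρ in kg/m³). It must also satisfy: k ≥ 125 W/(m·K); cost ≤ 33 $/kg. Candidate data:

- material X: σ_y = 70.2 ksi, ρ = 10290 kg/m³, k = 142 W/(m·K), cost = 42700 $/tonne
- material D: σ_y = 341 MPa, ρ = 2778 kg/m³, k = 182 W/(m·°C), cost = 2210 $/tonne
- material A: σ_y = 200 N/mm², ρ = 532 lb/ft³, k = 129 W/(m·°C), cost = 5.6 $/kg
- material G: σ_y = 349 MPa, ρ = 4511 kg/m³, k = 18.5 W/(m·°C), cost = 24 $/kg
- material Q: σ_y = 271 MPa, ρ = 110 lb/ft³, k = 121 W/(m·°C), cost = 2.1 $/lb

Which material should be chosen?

material D

Screen on constraints: k ≥ 125 W/(m·K); cost ≤ 33 $/kg. Survivors: material D, material A.
After converting to SI:
  material D: σ_y = 341.0 MPa, ρ = 2778 kg/m³
  material A: σ_y = 200.0 MPa, ρ = 8522 kg/m³
  material D: M = 17.6×10⁻³
  material A: M = 4.01×10⁻³
Material D ranks first.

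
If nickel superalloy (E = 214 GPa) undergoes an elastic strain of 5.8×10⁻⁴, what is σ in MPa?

σ = E·ε = 214000 MPa × 5.8×10⁻⁴ = 124 MPa.

124 MPa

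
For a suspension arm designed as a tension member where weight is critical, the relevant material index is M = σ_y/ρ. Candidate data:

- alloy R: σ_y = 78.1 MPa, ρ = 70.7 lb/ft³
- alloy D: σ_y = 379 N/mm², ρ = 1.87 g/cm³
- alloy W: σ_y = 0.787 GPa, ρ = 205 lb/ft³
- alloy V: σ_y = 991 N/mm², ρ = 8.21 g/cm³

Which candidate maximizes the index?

alloy W

Putting every candidate on a common basis:
  alloy R: σ_y = 78.10 MPa, ρ = 1133 kg/m³
  alloy D: σ_y = 379.0 MPa, ρ = 1870 kg/m³
  alloy W: σ_y = 787.0 MPa, ρ = 3284 kg/m³
  alloy V: σ_y = 991.0 MPa, ρ = 8210 kg/m³
  alloy W: M = 240 kN·m/kg
  alloy D: M = 203 kN·m/kg
  alloy V: M = 121 kN·m/kg
  alloy R: M = 69.0 kN·m/kg
Highest index: alloy W.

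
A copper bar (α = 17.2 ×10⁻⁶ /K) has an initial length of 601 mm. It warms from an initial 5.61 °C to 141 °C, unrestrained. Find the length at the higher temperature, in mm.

ΔT = 141 − 5.61 = 135.4 K.
ΔL = α·L₀·ΔT = 17.2×10⁻⁶ × 601 mm × 135.4 K = 1.40 mm.
L = L₀ + ΔL = 601 + 1.40 = 602.40 mm.

602.40 mm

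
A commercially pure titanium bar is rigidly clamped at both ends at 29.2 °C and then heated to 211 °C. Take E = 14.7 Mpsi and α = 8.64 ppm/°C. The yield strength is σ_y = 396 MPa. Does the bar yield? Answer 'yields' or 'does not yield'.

E = 14.7 Mpsi = 101.4 GPa.
ΔT = 181.8 K. Constrained thermal stress σ = E·α·ΔT = 101.4×10³ MPa × 8.64×10⁻⁶ × 181.8 = 159 MPa (compressive).
Compare to σ_y = 396 MPa: σ < σ_y, so it does not yield.

does not yield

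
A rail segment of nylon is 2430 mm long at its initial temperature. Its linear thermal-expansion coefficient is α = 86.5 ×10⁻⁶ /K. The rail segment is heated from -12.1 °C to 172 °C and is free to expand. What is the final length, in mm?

2468.7 mm

ΔT = 172 − (-12.1) = 184.1 K.
ΔL = α·L₀·ΔT = 86.5×10⁻⁶ × 2430 mm × 184.1 K = 38.7 mm.
L = L₀ + ΔL = 2430 + 38.7 = 2468.7 mm.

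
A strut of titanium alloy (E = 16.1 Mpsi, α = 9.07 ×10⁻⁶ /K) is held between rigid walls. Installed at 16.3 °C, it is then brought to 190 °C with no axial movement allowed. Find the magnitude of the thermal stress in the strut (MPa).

E = 16.1 Mpsi = 111.0 GPa.
ΔT = 173.7 K. Constrained thermal stress σ = E·α·ΔT = 111.0×10³ MPa × 9.07×10⁻⁶ × 173.7 = 175 MPa (compressive).

175 MPa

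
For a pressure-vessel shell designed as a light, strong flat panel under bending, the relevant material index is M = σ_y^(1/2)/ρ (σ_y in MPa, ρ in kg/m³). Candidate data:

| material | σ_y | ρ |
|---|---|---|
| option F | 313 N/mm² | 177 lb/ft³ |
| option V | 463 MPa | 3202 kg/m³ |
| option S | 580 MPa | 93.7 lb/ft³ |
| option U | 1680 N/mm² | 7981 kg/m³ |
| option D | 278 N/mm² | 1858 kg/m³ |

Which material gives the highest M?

option S

In SI units:
  option F: σ_y = 313.0 MPa, ρ = 2835 kg/m³
  option V: σ_y = 463.0 MPa, ρ = 3202 kg/m³
  option S: σ_y = 580.0 MPa, ρ = 1501 kg/m³
  option U: σ_y = 1680 MPa, ρ = 7981 kg/m³
  option D: σ_y = 278.0 MPa, ρ = 1858 kg/m³
  option S: M = 16.0×10⁻³
  option D: M = 8.97×10⁻³
  option V: M = 6.72×10⁻³
  option F: M = 6.24×10⁻³
  option U: M = 5.14×10⁻³
Highest index: option S.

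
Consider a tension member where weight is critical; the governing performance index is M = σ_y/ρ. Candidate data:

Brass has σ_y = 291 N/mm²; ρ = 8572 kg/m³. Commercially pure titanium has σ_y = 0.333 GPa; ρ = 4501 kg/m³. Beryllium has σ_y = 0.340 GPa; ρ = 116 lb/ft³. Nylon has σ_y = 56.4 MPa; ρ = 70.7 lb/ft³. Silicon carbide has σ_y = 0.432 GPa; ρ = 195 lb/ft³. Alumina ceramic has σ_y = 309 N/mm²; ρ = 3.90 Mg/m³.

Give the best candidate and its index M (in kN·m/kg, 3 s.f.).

Putting every candidate on a common basis:
  brass: σ_y = 291.0 MPa, ρ = 8572 kg/m³
  commercially pure titanium: σ_y = 333.0 MPa, ρ = 4501 kg/m³
  beryllium: σ_y = 340.0 MPa, ρ = 1858 kg/m³
  nylon: σ_y = 56.40 MPa, ρ = 1133 kg/m³
  silicon carbide: σ_y = 432.0 MPa, ρ = 3124 kg/m³
  alumina ceramic: σ_y = 309.0 MPa, ρ = 3900 kg/m³
  beryllium: M = 183 kN·m/kg
  silicon carbide: M = 138 kN·m/kg
  alumina ceramic: M = 79.2 kN·m/kg
  commercially pure titanium: M = 74.0 kN·m/kg
  nylon: M = 49.8 kN·m/kg
  brass: M = 33.9 kN·m/kg
Beryllium ranks first.

beryllium, M = 183 kN·m/kg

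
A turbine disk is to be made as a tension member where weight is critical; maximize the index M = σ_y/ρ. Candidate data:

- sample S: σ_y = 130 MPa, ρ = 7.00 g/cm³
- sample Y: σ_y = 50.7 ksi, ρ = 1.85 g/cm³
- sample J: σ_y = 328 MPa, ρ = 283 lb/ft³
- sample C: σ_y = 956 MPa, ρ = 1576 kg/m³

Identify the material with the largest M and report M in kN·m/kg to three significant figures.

After converting to SI:
  sample S: σ_y = 130.0 MPa, ρ = 7000 kg/m³
  sample Y: σ_y = 349.6 MPa, ρ = 1850 kg/m³
  sample J: σ_y = 328.0 MPa, ρ = 4533 kg/m³
  sample C: σ_y = 956.0 MPa, ρ = 1576 kg/m³
  sample C: M = 607 kN·m/kg
  sample Y: M = 189 kN·m/kg
  sample J: M = 72.4 kN·m/kg
  sample S: M = 18.6 kN·m/kg
Highest index: sample C.

sample C, M = 607 kN·m/kg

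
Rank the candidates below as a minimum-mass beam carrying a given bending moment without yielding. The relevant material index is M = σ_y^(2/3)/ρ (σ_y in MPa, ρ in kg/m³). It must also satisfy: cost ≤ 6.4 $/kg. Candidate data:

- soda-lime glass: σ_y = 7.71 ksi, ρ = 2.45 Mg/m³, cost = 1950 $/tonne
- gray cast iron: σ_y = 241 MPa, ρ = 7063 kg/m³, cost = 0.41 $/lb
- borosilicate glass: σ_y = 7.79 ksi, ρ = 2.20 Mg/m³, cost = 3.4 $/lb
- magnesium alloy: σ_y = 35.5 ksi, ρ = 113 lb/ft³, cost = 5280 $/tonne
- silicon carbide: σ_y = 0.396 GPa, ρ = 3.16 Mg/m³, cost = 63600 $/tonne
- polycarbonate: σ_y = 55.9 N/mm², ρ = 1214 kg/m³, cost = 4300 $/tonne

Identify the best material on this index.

magnesium alloy

Screen on constraints: cost ≤ 6.4 $/kg. Survivors: soda-lime glass, gray cast iron, magnesium alloy, polycarbonate.
After converting to SI:
  soda-lime glass: σ_y = 53.16 MPa, ρ = 2450 kg/m³
  gray cast iron: σ_y = 241.0 MPa, ρ = 7063 kg/m³
  magnesium alloy: σ_y = 244.8 MPa, ρ = 1810 kg/m³
  polycarbonate: σ_y = 55.90 MPa, ρ = 1214 kg/m³
  magnesium alloy: M = 21.6×10⁻³
  polycarbonate: M = 12.0×10⁻³
  soda-lime glass: M = 5.77×10⁻³
  gray cast iron: M = 5.48×10⁻³
Highest index: magnesium alloy.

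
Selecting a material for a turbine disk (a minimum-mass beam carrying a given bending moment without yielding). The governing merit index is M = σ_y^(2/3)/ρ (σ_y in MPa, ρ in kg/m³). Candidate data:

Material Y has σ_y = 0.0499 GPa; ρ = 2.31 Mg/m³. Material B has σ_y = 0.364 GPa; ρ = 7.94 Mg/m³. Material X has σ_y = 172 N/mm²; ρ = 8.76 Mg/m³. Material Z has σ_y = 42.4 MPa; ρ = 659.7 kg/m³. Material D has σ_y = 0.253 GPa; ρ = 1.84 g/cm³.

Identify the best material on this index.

After converting to SI:
  material Y: σ_y = 49.90 MPa, ρ = 2310 kg/m³
  material B: σ_y = 364.0 MPa, ρ = 7940 kg/m³
  material X: σ_y = 172.0 MPa, ρ = 8760 kg/m³
  material Z: σ_y = 42.40 MPa, ρ = 659.7 kg/m³
  material D: σ_y = 253.0 MPa, ρ = 1840 kg/m³
  material D: M = 21.7×10⁻³
  material Z: M = 18.4×10⁻³
  material B: M = 6.42×10⁻³
  material Y: M = 5.87×10⁻³
  material X: M = 3.53×10⁻³
Material D has the largest M.

material D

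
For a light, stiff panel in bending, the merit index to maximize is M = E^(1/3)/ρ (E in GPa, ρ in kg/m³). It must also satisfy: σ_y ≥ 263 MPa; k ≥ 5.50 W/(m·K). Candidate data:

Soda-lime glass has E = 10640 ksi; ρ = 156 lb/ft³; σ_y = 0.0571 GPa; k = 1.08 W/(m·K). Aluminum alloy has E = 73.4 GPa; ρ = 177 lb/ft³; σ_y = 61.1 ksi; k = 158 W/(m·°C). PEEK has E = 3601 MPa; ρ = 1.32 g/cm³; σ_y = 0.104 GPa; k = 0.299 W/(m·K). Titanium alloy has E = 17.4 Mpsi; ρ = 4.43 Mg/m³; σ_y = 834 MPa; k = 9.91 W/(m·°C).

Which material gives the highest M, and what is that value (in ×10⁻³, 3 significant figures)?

Screen on constraints: σ_y ≥ 263 MPa; k ≥ 5.50 W/(m·K). Survivors: aluminum alloy, titanium alloy.
Putting every candidate on a common basis:
  aluminum alloy: E = 73.40 GPa, ρ = 2835 kg/m³
  titanium alloy: E = 120.0 GPa, ρ = 4430 kg/m³
  aluminum alloy: M = 1.48×10⁻³
  titanium alloy: M = 1.11×10⁻³
The maximum is for aluminum alloy.

aluminum alloy, M = 1.48×10⁻³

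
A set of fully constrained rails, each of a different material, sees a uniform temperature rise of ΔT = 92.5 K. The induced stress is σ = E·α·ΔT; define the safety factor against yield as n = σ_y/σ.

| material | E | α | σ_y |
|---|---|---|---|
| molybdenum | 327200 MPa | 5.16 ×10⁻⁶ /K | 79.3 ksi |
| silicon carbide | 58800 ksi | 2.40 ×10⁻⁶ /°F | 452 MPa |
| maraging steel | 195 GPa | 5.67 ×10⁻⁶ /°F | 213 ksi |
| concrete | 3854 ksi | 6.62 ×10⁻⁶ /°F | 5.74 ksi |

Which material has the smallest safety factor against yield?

In consistent units (E in GPa, α in ×10⁻⁶/K, σ_y in MPa):
  molybdenum: E = 327.2, α = 5.16, σ_y = 546.8 → σ = 156 MPa, n = 3.50
  silicon carbide: E = 405.4, α = 4.32, σ_y = 452.0 → σ = 162 MPa, n = 2.79
  maraging steel: E = 195.0, α = 10.2, σ_y = 1469 → σ = 184 MPa, n = 7.98
  concrete: E = 26.57, α = 11.9, σ_y = 39.58 → σ = 29.3 MPa, n = 1.35
Smallest n: concrete with n = 1.35.

concrete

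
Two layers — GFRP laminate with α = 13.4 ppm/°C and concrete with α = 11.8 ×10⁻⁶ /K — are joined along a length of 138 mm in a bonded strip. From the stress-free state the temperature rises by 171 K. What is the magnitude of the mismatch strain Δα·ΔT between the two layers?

2.74×10⁻⁴

Δα = |13.4 − 11.8|×10⁻⁶/K = 1.60×10⁻⁶/K.
Mismatch strain = Δα·ΔT = 1.60×10⁻⁶ × 171.0 = 2.74×10⁻⁴.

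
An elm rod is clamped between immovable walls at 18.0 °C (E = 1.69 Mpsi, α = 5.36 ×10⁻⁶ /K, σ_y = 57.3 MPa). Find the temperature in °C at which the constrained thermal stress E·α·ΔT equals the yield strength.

E = 1.69 Mpsi = 11.65 GPa.
E·α·ΔT = 57.30 MPa ⇒ ΔT = 57.30 / (11.65×10³ × 5.36×10⁻⁶) = 917.5 K.
T = 18.0 + 917.5 = 935.5 °C.

935 °C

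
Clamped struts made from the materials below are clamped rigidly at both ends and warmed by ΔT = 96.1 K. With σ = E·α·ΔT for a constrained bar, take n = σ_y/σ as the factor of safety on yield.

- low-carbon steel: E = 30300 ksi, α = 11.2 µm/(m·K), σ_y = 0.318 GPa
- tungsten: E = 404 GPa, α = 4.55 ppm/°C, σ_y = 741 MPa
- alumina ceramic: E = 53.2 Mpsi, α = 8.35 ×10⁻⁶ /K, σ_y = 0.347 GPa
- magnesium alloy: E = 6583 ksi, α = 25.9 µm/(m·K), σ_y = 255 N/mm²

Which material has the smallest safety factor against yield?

alumina ceramic

Per material, after unit conversion:
  low-carbon steel: E = 208.9, α = 11.2, σ_y = 318.0 → σ = 225 MPa, n = 1.41
  tungsten: E = 404.0, α = 4.55, σ_y = 741.0 → σ = 177 MPa, n = 4.19
  alumina ceramic: E = 366.8, α = 8.35, σ_y = 347.0 → σ = 294 MPa, n = 1.18
  magnesium alloy: E = 45.39, α = 25.9, σ_y = 255.0 → σ = 113 MPa, n = 2.26
The minimum is alumina ceramic at n = 1.18.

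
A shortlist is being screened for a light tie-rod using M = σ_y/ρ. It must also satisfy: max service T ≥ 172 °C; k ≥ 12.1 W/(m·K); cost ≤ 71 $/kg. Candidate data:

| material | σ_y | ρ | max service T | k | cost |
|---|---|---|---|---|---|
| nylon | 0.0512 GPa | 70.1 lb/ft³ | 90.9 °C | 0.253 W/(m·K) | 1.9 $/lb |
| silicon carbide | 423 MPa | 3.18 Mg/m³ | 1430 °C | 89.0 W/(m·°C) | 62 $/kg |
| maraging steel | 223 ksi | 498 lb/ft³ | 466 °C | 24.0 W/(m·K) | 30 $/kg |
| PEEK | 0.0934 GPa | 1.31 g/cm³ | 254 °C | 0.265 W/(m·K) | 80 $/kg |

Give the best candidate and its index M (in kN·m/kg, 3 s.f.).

Screen on constraints: max service T ≥ 172 °C; k ≥ 12.1 W/(m·K); cost ≤ 71 $/kg. Survivors: silicon carbide, maraging steel.
After converting to SI:
  silicon carbide: σ_y = 423.0 MPa, ρ = 3180 kg/m³
  maraging steel: σ_y = 1538 MPa, ρ = 7977 kg/m³
  maraging steel: M = 193 kN·m/kg
  silicon carbide: M = 133 kN·m/kg
Highest index: maraging steel.

maraging steel, M = 193 kN·m/kg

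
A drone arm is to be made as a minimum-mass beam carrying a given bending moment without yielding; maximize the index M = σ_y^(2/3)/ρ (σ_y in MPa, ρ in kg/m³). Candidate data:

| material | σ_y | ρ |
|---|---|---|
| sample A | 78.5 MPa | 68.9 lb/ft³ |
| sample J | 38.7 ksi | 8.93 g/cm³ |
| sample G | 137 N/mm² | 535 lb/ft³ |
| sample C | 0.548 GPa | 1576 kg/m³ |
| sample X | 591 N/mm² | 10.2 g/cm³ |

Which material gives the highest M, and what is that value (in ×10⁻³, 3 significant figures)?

sample C, M = 42.5×10⁻³

Normalizing units and computing the index:
  sample A: σ_y = 78.50 MPa, ρ = 1104 kg/m³
  sample J: σ_y = 266.8 MPa, ρ = 8930 kg/m³
  sample G: σ_y = 137.0 MPa, ρ = 8570 kg/m³
  sample C: σ_y = 548.0 MPa, ρ = 1576 kg/m³
  sample X: σ_y = 591.0 MPa, ρ = 10200 kg/m³
  sample C: M = 42.5×10⁻³
  sample A: M = 16.6×10⁻³
  sample X: M = 6.90×10⁻³
  sample J: M = 4.64×10⁻³
  sample G: M = 3.10×10⁻³
Sample C ranks first.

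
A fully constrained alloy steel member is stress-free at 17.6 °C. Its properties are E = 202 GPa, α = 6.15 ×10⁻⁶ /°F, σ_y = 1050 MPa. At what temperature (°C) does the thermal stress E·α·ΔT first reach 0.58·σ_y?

290 °C

α = 6.15×10⁻⁶/°F × 9/5 = 11.1×10⁻⁶/K.
E·α·ΔT = 609.0 MPa ⇒ ΔT = 609.0 / (202.0×10³ × 11.1×10⁻⁶) = 272.3 K.
T = 17.6 + 272.3 = 289.9 °C.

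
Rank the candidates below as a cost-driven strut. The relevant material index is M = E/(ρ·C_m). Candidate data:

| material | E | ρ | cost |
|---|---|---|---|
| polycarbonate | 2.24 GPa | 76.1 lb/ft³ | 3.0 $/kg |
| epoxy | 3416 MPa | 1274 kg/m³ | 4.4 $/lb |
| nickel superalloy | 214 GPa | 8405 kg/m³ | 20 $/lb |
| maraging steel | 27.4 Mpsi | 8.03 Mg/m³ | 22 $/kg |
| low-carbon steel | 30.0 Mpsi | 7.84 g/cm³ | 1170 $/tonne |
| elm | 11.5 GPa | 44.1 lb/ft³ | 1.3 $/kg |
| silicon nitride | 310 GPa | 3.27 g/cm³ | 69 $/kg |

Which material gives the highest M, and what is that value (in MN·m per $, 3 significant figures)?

low-carbon steel, M = 22.5 MN·m per $

After converting to SI:
  polycarbonate: E = 2.240 GPa, ρ = 1219 kg/m³, cost = 3.000 $/kg
  epoxy: E = 3.416 GPa, ρ = 1274 kg/m³, cost = 9.700 $/kg
  nickel superalloy: E = 214.0 GPa, ρ = 8405 kg/m³, cost = 44.09 $/kg
  maraging steel: E = 188.9 GPa, ρ = 8030 kg/m³, cost = 22.00 $/kg
  low-carbon steel: E = 206.8 GPa, ρ = 7840 kg/m³, cost = 1.170 $/kg
  elm: E = 11.50 GPa, ρ = 706.4 kg/m³, cost = 1.300 $/kg
  silicon nitride: E = 310.0 GPa, ρ = 3270 kg/m³, cost = 69.00 $/kg
  low-carbon steel: M = 22.5 MN·m per $
  elm: M = 12.5 MN·m per $
  silicon nitride: M = 1.37 MN·m per $
  maraging steel: M = 1.07 MN·m per $
  polycarbonate: M = 0.613 MN·m per $
  nickel superalloy: M = 0.577 MN·m per $
  epoxy: M = 0.276 MN·m per $
The maximum is for low-carbon steel.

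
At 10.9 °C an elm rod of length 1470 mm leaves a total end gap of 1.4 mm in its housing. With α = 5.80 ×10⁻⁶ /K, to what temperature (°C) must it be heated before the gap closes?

α·L₀·ΔT = 1.4 mm ⇒ ΔT = 1.4 / (5.80×10⁻⁶ × 1470.0) = 164.2 K.
T = 10.9 + 164.2 = 175.1 °C.

175 °C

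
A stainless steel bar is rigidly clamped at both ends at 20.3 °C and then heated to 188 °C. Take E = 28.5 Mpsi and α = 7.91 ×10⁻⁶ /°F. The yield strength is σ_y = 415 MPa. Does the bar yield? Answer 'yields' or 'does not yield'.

yields

E = 28.5 Mpsi = 196.5 GPa.
α = 7.91×10⁻⁶/°F × 9/5 = 14.2×10⁻⁶/K.
ΔT = 167.7 K. Constrained thermal stress σ = E·α·ΔT = 196.5×10³ MPa × 14.2×10⁻⁶ × 167.7 = 469 MPa (compressive).
Compare to σ_y = 415 MPa: σ ≥ σ_y, so it yields.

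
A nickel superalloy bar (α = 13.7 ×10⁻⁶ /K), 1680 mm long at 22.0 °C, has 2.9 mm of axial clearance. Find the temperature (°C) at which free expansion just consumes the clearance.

148 °C

α·L₀·ΔT = 2.9 mm ⇒ ΔT = 2.9 / (13.7×10⁻⁶ × 1680.0) = 126.0 K.
T = 22.0 + 126.0 = 148.0 °C.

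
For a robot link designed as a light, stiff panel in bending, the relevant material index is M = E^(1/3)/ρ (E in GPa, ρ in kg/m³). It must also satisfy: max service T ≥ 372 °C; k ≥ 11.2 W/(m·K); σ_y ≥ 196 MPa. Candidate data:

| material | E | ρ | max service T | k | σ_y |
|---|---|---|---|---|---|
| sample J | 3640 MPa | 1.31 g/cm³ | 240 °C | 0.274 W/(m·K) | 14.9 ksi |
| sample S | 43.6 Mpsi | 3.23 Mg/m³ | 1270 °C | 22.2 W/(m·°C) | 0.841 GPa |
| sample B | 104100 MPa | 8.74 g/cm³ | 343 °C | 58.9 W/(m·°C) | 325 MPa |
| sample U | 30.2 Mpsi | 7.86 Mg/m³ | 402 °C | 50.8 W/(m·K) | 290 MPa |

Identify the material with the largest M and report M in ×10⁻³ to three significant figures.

Screen on constraints: max service T ≥ 372 °C; k ≥ 11.2 W/(m·K); σ_y ≥ 196 MPa. Survivors: sample S, sample U.
In SI units:
  sample S: E = 300.6 GPa, ρ = 3230 kg/m³
  sample U: E = 208.2 GPa, ρ = 7860 kg/m³
  sample S: M = 2.07×10⁻³
  sample U: M = 0.754×10⁻³
Sample S has the largest M.

sample S, M = 2.07×10⁻³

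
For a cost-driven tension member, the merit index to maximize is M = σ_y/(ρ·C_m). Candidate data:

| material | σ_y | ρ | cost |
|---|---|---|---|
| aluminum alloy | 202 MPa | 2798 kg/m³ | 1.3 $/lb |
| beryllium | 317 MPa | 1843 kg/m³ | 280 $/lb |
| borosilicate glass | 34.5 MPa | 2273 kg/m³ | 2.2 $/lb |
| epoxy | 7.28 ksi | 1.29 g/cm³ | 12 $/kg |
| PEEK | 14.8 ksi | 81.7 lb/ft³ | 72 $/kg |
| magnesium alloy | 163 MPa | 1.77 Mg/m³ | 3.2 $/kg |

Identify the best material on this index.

magnesium alloy

In SI units:
  aluminum alloy: σ_y = 202.0 MPa, ρ = 2798 kg/m³, cost = 2.866 $/kg
  beryllium: σ_y = 317.0 MPa, ρ = 1843 kg/m³, cost = 617.3 $/kg
  borosilicate glass: σ_y = 34.50 MPa, ρ = 2273 kg/m³, cost = 4.850 $/kg
  epoxy: σ_y = 50.19 MPa, ρ = 1290 kg/m³, cost = 12.00 $/kg
  PEEK: σ_y = 102.0 MPa, ρ = 1309 kg/m³, cost = 72.00 $/kg
  magnesium alloy: σ_y = 163.0 MPa, ρ = 1770 kg/m³, cost = 3.200 $/kg
  magnesium alloy: M = 28.8 kN·m per $
  aluminum alloy: M = 25.2 kN·m per $
  epoxy: M = 3.24 kN·m per $
  borosilicate glass: M = 3.13 kN·m per $
  PEEK: M = 1.08 kN·m per $
  beryllium: M = 0.279 kN·m per $
The maximum is for magnesium alloy.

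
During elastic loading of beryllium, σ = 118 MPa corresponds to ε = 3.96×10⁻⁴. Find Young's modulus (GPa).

298 GPa

E = σ/ε = 118 MPa / 3.96×10⁻⁴ = 298000 MPa = 298 GPa.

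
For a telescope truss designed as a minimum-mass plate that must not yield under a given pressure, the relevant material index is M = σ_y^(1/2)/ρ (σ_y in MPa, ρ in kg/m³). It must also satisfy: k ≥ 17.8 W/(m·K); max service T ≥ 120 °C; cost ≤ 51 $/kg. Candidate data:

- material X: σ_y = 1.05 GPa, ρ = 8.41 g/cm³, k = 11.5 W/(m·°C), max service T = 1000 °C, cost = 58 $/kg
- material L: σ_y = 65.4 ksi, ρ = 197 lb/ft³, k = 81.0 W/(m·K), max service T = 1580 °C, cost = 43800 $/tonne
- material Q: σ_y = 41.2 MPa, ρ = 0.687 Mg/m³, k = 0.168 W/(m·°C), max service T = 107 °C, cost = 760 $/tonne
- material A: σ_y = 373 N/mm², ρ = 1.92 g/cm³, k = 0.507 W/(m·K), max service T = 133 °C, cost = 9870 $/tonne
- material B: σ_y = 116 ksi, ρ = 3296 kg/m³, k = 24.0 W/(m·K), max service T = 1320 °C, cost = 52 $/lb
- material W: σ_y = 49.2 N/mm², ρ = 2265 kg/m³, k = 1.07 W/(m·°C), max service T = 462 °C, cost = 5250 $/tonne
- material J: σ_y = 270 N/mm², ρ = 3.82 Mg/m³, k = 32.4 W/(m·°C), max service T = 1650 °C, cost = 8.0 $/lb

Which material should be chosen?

Screen on constraints: k ≥ 17.8 W/(m·K); max service T ≥ 120 °C; cost ≤ 51 $/kg. Survivors: material L, material J.
In SI units:
  material L: σ_y = 450.9 MPa, ρ = 3156 kg/m³
  material J: σ_y = 270.0 MPa, ρ = 3820 kg/m³
  material L: M = 6.73×10⁻³
  material J: M = 4.30×10⁻³
Material L has the largest M.

material L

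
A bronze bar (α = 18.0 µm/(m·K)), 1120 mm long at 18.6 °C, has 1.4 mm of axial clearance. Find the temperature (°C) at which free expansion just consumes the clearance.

α·L₀·ΔT = 1.4 mm ⇒ ΔT = 1.4 / (18.0×10⁻⁶ × 1120.0) = 69.44 K.
T = 18.6 + 69.44 = 88.04 °C.

88.0 °C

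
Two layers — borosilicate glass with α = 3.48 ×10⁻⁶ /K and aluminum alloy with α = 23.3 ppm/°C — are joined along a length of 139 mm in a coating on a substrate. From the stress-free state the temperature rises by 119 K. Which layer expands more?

α(borosilicate glass) = 3.48×10⁻⁶/K vs α(aluminum alloy) = 23.3×10⁻⁶/K.
Higher α expands more for the same ΔT: aluminum alloy.

aluminum alloy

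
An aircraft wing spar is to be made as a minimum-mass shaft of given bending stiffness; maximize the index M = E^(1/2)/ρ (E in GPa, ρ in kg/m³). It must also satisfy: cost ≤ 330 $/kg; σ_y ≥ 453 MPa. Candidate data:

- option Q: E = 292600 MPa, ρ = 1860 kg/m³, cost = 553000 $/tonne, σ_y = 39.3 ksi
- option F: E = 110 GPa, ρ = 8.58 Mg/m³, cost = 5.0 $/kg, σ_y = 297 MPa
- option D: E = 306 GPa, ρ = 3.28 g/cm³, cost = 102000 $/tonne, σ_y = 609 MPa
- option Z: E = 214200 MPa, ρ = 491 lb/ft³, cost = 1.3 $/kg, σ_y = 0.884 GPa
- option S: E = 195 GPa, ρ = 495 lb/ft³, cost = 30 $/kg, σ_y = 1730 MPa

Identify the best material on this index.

Screen on constraints: cost ≤ 330 $/kg; σ_y ≥ 453 MPa. Survivors: option D, option Z, option S.
Normalizing units and computing the index:
  option D: E = 306.0 GPa, ρ = 3280 kg/m³
  option Z: E = 214.2 GPa, ρ = 7865 kg/m³
  option S: E = 195.0 GPa, ρ = 7929 kg/m³
  option D: M = 5.33×10⁻³
  option Z: M = 1.86×10⁻³
  option S: M = 1.76×10⁻³
The maximum is for option D.

option D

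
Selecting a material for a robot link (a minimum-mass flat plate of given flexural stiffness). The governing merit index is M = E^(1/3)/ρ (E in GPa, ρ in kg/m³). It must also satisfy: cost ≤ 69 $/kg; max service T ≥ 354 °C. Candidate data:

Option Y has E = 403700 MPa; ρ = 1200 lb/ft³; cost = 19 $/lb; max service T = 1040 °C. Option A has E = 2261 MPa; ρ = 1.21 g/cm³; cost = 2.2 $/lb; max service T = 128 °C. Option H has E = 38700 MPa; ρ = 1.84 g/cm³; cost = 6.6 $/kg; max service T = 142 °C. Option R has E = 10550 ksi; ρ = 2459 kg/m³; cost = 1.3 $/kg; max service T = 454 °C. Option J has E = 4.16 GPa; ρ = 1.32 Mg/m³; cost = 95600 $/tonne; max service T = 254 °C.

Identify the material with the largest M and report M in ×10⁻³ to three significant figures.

option R, M = 1.70×10⁻³

Screen on constraints: cost ≤ 69 $/kg; max service T ≥ 354 °C. Survivors: option Y, option R.
Normalizing units and computing the index:
  option Y: E = 403.7 GPa, ρ = 19220 kg/m³
  option R: E = 72.74 GPa, ρ = 2459 kg/m³
  option R: M = 1.70×10⁻³
  option Y: M = 0.384×10⁻³
Option R has the largest M.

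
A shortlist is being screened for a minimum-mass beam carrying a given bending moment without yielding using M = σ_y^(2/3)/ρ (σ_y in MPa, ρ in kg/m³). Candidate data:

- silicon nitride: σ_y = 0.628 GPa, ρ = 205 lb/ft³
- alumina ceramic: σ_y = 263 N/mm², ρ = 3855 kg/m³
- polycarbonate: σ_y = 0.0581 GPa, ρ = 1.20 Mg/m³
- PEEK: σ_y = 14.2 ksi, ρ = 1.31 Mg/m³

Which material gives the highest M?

Putting every candidate on a common basis:
  silicon nitride: σ_y = 628.0 MPa, ρ = 3284 kg/m³
  alumina ceramic: σ_y = 263.0 MPa, ρ = 3855 kg/m³
  polycarbonate: σ_y = 58.10 MPa, ρ = 1200 kg/m³
  PEEK: σ_y = 97.91 MPa, ρ = 1310 kg/m³
  silicon nitride: M = 22.3×10⁻³
  PEEK: M = 16.2×10⁻³
  polycarbonate: M = 12.5×10⁻³
  alumina ceramic: M = 10.6×10⁻³
Silicon nitride has the largest M.

silicon nitride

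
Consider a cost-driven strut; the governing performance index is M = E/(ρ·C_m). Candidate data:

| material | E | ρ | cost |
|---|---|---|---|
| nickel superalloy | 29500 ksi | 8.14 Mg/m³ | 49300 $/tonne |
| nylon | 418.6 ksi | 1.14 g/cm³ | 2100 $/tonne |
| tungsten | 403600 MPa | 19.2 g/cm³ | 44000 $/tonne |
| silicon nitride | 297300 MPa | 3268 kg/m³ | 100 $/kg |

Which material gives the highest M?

nylon

Normalizing units and computing the index:
  nickel superalloy: E = 203.4 GPa, ρ = 8140 kg/m³, cost = 49.30 $/kg
  nylon: E = 2.886 GPa, ρ = 1140 kg/m³, cost = 2.100 $/kg
  tungsten: E = 403.6 GPa, ρ = 19200 kg/m³, cost = 44.00 $/kg
  silicon nitride: E = 297.3 GPa, ρ = 3268 kg/m³, cost = 100.0 $/kg
  nylon: M = 1.21 MN·m per $
  silicon nitride: M = 0.910 MN·m per $
  nickel superalloy: M = 0.507 MN·m per $
  tungsten: M = 0.478 MN·m per $
Nylon has the largest M.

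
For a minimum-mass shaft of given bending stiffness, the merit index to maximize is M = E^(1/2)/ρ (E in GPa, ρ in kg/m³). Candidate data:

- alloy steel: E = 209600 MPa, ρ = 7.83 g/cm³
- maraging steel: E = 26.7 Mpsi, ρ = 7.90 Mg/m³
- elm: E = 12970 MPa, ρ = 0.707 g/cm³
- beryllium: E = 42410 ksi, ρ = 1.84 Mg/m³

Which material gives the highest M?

Normalizing units and computing the index:
  alloy steel: E = 209.6 GPa, ρ = 7830 kg/m³
  maraging steel: E = 184.1 GPa, ρ = 7900 kg/m³
  elm: E = 12.97 GPa, ρ = 707.0 kg/m³
  beryllium: E = 292.4 GPa, ρ = 1840 kg/m³
  beryllium: M = 9.29×10⁻³
  elm: M = 5.09×10⁻³
  alloy steel: M = 1.85×10⁻³
  maraging steel: M = 1.72×10⁻³
Highest index: beryllium.

beryllium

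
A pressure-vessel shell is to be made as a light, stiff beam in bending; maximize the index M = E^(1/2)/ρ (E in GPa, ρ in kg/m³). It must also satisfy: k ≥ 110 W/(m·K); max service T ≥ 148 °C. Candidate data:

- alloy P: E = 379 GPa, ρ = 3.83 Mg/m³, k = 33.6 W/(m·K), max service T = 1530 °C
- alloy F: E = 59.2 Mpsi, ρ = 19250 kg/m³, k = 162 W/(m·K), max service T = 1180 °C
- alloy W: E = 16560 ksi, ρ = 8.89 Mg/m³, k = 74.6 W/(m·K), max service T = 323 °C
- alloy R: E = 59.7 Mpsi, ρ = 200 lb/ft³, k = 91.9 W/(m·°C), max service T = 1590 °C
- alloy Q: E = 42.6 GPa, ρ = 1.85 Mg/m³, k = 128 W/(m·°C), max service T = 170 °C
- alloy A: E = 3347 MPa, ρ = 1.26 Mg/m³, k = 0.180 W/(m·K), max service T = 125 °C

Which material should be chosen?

Screen on constraints: k ≥ 110 W/(m·K); max service T ≥ 148 °C. Survivors: alloy F, alloy Q.
Normalizing units and computing the index:
  alloy F: E = 408.2 GPa, ρ = 19250 kg/m³
  alloy Q: E = 42.60 GPa, ρ = 1850 kg/m³
  alloy Q: M = 3.53×10⁻³
  alloy F: M = 1.05×10⁻³
Alloy Q has the largest M.

alloy Q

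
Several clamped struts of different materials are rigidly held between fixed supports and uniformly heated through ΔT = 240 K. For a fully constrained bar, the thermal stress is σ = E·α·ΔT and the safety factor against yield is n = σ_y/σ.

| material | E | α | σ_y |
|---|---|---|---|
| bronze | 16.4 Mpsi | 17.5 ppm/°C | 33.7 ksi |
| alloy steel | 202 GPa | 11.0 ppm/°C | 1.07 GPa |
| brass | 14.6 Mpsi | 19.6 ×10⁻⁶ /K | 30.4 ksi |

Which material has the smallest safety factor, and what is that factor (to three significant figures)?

brass, n = 0.443

Per material, after unit conversion:
  bronze: E = 113.1, α = 17.5, σ_y = 232.4 → σ = 475 MPa, n = 0.489
  alloy steel: E = 202.0, α = 11.0, σ_y = 1070 → σ = 533 MPa, n = 2.01
  brass: E = 100.7, α = 19.6, σ_y = 209.6 → σ = 474 MPa, n = 0.443
Brass has the lowest safety factor, n = 0.443.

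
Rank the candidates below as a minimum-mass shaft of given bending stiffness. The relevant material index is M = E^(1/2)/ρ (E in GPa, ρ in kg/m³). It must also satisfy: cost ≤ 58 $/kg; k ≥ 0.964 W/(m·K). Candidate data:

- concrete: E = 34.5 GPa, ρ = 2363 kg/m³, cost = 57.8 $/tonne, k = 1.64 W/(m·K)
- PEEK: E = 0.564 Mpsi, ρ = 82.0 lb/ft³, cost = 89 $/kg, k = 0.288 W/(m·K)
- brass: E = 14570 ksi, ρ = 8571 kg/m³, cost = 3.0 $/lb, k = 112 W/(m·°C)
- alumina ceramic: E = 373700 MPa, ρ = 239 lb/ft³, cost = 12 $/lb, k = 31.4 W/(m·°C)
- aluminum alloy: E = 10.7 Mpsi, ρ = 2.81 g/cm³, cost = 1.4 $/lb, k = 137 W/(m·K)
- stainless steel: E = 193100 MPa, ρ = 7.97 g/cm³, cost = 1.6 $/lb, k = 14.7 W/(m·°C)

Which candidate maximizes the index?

Screen on constraints: cost ≤ 58 $/kg; k ≥ 0.964 W/(m·K). Survivors: concrete, brass, alumina ceramic, aluminum alloy, stainless steel.
Normalizing units and computing the index:
  concrete: E = 34.50 GPa, ρ = 2363 kg/m³
  brass: E = 100.5 GPa, ρ = 8571 kg/m³
  alumina ceramic: E = 373.7 GPa, ρ = 3828 kg/m³
  aluminum alloy: E = 73.77 GPa, ρ = 2810 kg/m³
  stainless steel: E = 193.1 GPa, ρ = 7970 kg/m³
  alumina ceramic: M = 5.05×10⁻³
  aluminum alloy: M = 3.06×10⁻³
  concrete: M = 2.49×10⁻³
  stainless steel: M = 1.74×10⁻³
  brass: M = 1.17×10⁻³
The maximum is for alumina ceramic.

alumina ceramic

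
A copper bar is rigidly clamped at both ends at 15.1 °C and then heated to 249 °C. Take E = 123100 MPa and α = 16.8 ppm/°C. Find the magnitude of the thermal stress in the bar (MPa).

E = 123100 MPa = 123.1 GPa.
ΔT = 233.9 K. Constrained thermal stress σ = E·α·ΔT = 123.1×10³ MPa × 16.8×10⁻⁶ × 233.9 = 484 MPa (compressive).

484 MPa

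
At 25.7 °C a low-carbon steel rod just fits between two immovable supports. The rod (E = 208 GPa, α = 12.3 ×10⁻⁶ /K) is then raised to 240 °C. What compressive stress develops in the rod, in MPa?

ΔT = 214.3 K. Constrained thermal stress σ = E·α·ΔT = 208.0×10³ MPa × 12.3×10⁻⁶ × 214.3 = 548 MPa (compressive).

548 MPa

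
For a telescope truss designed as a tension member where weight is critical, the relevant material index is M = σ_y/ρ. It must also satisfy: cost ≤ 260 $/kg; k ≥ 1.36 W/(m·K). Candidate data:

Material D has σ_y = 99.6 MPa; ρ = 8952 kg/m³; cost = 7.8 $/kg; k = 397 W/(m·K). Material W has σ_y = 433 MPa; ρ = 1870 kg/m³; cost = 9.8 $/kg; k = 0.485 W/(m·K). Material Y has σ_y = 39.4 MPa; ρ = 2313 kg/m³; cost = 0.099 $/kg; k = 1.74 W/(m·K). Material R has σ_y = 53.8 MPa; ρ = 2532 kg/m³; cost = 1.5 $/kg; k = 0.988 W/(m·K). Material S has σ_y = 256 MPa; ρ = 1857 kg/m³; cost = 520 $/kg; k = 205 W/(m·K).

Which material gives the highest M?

Screen on constraints: cost ≤ 260 $/kg; k ≥ 1.36 W/(m·K). Survivors: material D, material Y.
Evaluate M for each candidate:
  material Y: M = 17.0 kN·m/kg
  material D: M = 11.1 kN·m/kg
Highest index: material Y.

material Y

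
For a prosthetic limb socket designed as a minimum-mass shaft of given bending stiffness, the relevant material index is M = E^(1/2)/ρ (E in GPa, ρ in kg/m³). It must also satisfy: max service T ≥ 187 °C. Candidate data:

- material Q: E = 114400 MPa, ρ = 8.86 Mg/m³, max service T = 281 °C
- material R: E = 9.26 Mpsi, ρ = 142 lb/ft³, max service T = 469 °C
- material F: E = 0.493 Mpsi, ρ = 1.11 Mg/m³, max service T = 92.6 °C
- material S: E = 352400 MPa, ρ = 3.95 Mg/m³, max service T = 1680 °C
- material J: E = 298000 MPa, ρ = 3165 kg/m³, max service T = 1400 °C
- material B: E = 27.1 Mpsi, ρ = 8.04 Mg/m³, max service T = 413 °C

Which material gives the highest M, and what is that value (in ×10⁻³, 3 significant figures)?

Screen on constraints: max service T ≥ 187 °C. Survivors: material Q, material R, material S, material J, material B.
Putting every candidate on a common basis:
  material Q: E = 114.4 GPa, ρ = 8860 kg/m³
  material R: E = 63.85 GPa, ρ = 2275 kg/m³
  material S: E = 352.4 GPa, ρ = 3950 kg/m³
  material J: E = 298.0 GPa, ρ = 3165 kg/m³
  material B: E = 186.8 GPa, ρ = 8040 kg/m³
  material J: M = 5.45×10⁻³
  material S: M = 4.75×10⁻³
  material R: M = 3.51×10⁻³
  material B: M = 1.70×10⁻³
  material Q: M = 1.21×10⁻³
Highest index: material J.

material J, M = 5.45×10⁻³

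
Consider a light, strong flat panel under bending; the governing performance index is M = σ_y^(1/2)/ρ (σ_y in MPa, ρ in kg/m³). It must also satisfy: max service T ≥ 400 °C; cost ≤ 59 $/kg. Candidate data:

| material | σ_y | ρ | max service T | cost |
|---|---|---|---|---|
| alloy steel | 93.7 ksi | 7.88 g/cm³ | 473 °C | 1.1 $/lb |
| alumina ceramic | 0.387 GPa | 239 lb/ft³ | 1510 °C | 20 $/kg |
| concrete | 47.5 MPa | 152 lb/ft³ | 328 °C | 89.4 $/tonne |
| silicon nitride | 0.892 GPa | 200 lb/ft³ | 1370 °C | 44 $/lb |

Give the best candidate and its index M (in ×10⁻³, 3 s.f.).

alumina ceramic, M = 5.14×10⁻³

Screen on constraints: max service T ≥ 400 °C; cost ≤ 59 $/kg. Survivors: alloy steel, alumina ceramic.
Putting every candidate on a common basis:
  alloy steel: σ_y = 646.0 MPa, ρ = 7880 kg/m³
  alumina ceramic: σ_y = 387.0 MPa, ρ = 3828 kg/m³
  alumina ceramic: M = 5.14×10⁻³
  alloy steel: M = 3.23×10⁻³
Alumina ceramic ranks first.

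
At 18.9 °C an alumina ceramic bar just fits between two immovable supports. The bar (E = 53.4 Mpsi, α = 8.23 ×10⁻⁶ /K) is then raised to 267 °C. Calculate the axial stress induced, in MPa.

E = 53.4 Mpsi = 368.2 GPa.
ΔT = 248.1 K. Constrained thermal stress σ = E·α·ΔT = 368.2×10³ MPa × 8.23×10⁻⁶ × 248.1 = 752 MPa (compressive).

752 MPa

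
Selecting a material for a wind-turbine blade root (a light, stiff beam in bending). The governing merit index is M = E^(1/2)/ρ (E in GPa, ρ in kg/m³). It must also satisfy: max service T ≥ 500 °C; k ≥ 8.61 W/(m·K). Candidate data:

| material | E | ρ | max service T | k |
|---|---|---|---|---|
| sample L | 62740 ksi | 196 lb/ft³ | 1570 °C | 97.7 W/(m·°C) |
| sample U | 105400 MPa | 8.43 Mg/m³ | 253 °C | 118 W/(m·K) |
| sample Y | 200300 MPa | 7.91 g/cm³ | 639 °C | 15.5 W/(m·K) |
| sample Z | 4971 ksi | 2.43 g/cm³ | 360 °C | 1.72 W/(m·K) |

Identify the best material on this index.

sample L

Screen on constraints: max service T ≥ 500 °C; k ≥ 8.61 W/(m·K). Survivors: sample L, sample Y.
In SI units:
  sample L: E = 432.6 GPa, ρ = 3140 kg/m³
  sample Y: E = 200.3 GPa, ρ = 7910 kg/m³
  sample L: M = 6.62×10⁻³
  sample Y: M = 1.79×10⁻³
Sample L has the largest M.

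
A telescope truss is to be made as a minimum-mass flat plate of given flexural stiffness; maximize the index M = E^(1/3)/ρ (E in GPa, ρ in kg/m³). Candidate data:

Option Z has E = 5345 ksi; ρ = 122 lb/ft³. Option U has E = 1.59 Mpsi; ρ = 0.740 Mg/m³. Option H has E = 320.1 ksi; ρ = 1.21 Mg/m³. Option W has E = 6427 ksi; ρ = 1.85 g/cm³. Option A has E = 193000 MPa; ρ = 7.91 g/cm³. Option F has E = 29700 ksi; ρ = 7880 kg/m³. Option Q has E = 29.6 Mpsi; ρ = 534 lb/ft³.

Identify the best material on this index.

option U

After converting to SI:
  option Z: E = 36.85 GPa, ρ = 1954 kg/m³
  option U: E = 10.96 GPa, ρ = 740.0 kg/m³
  option H: E = 2.207 GPa, ρ = 1210 kg/m³
  option W: E = 44.31 GPa, ρ = 1850 kg/m³
  option A: E = 193.0 GPa, ρ = 7910 kg/m³
  option F: E = 204.8 GPa, ρ = 7880 kg/m³
  option Q: E = 204.1 GPa, ρ = 8554 kg/m³
  option U: M = 3.00×10⁻³
  option W: M = 1.91×10⁻³
  option Z: M = 1.70×10⁻³
  option H: M = 1.08×10⁻³
  option F: M = 0.748×10⁻³
  option A: M = 0.731×10⁻³
  option Q: M = 0.688×10⁻³
Option U has the largest M.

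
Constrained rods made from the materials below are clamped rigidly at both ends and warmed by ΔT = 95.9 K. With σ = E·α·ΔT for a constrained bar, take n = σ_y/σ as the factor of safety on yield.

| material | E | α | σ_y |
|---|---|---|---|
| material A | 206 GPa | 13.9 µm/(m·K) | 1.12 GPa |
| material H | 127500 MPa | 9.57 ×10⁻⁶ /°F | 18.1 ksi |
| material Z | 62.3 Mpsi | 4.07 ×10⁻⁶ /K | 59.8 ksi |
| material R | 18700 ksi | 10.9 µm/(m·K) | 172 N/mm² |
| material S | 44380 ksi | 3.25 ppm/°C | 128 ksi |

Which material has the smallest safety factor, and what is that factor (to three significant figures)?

material H, n = 0.592

In consistent units (E in GPa, α in ×10⁻⁶/K, σ_y in MPa):
  material A: E = 206.0, α = 13.9, σ_y = 1120 → σ = 275 MPa, n = 4.08
  material H: E = 127.5, α = 17.2, σ_y = 124.8 → σ = 211 MPa, n = 0.592
  material Z: E = 429.5, α = 4.07, σ_y = 412.3 → σ = 168 MPa, n = 2.46
  material R: E = 128.9, α = 10.9, σ_y = 172.0 → σ = 135 MPa, n = 1.28
  material S: E = 306.0, α = 3.25, σ_y = 882.5 → σ = 95.4 MPa, n = 9.25
Material H has the lowest safety factor, n = 0.592.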